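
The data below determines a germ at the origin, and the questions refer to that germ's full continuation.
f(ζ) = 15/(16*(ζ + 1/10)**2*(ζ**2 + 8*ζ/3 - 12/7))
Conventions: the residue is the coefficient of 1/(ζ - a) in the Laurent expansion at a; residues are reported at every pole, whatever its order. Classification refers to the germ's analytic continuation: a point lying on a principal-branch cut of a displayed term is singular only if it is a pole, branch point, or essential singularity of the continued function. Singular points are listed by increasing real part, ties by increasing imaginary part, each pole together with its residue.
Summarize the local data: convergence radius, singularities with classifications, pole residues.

Radius of convergence at 0: 1/10.
At -4/3 - (2/21)*sqrt(385): a pole of order 1; residue 10198125/34262642 - (49743225/3015112496)*sqrt(385).
At -1/10: a pole of order 2; residue -10198125/17131321.
At -4/3 + (2/21)*sqrt(385): a pole of order 1; residue 10198125/34262642 + (49743225/3015112496)*sqrt(385).

Denominator factor (ζ + 1/10)^2: pole of order 2 at -1/10, modulus 1/10.
Denominator factor (ζ**2 + 8*ζ/3 - 12/7): discriminant 880/63, real irrational roots -4/3 + (2/21)*sqrt(385) and -4/3 - (2/21)*sqrt(385); poles of order 1, moduli -4/3 + (2/21)*sqrt(385) and 4/3 + (2/21)*sqrt(385).
The radius of convergence is the smallest modulus among the singular points: 1/10.
The factor ζ**2 + 8*ζ/3 - 12/7 splits as (ζ - a)(ζ - a') with a = -4/3 - (2/21)*sqrt(385), a' = -4/3 + (2/21)*sqrt(385). At the order-1 pole a set g(ζ) = (ζ - a)*f(ζ) = [15/(16*(ζ + 1/10)**2)] / (ζ - a').
Simple pole: residue = g(a) at a = -4/3 - (2/21)*sqrt(385), which is 10198125/34262642 - (49743225/3015112496)*sqrt(385).
At the order-2 pole -1/10 set g(ζ) = (ζ - (-1/10))^2*f(ζ) = 15/(16*(ζ**2 + 8*ζ/3 - 12/7)).
Order-2 pole: residue = g'(a); g'(-1/10) = -10198125/17131321, so the residue is -10198125/17131321.
The factor ζ**2 + 8*ζ/3 - 12/7 splits as (ζ - a)(ζ - a') with a = -4/3 + (2/21)*sqrt(385), a' = -4/3 - (2/21)*sqrt(385). At the order-1 pole a set g(ζ) = (ζ - a)*f(ζ) = [15/(16*(ζ + 1/10)**2)] / (ζ - a').
Simple pole: residue = g(a) at a = -4/3 + (2/21)*sqrt(385), which is 10198125/34262642 + (49743225/3015112496)*sqrt(385).
List the singular points by increasing real part (a conjugate pair: the negative imaginary part first).


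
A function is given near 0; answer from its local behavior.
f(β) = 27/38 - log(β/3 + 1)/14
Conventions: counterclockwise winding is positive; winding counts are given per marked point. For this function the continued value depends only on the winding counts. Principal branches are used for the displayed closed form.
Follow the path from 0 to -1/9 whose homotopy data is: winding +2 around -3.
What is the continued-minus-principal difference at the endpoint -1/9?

Continued minus principal equals -(2/7)*pi*i.

The rational part is single-valued and drops out of the difference; each branch term changes only by its own monodromy.
(-1/14)*log(1 - β/(-3)): each positive loop around -3 adds 2*pi*i to the log, so winding +2 contributes (-1/14)*(2)*2*pi*i = -(2/7)*pi*i.
Summing the contributions at β = -1/9 gives -(2/7)*pi*i.


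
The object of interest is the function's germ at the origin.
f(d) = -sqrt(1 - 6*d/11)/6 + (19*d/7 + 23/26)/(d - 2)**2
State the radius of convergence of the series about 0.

The radius of convergence is 11/6.

Denominator factor (d - 2)^2: pole of order 2 at 2, modulus 2.
Branch term (-1/6)*sqrt(1 - d/(11/6)): its argument vanishes at d = 11/6, a square-root branch point, modulus 11/6.
The radius of convergence is the smallest modulus among the singular points: 11/6.


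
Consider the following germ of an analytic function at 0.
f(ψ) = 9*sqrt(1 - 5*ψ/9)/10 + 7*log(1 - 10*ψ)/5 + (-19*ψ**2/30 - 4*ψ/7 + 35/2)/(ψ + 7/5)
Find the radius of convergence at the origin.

The radius of convergence is 1/10.

Denominator factor (ψ + 7/5): pole of order 1 at -7/5, modulus 7/5.
Branch term (7/5)*log(1 - ψ/(1/10)): its argument vanishes at ψ = 1/10, a logarithmic branch point, modulus 1/10.
Branch term (9/10)*sqrt(1 - ψ/(9/5)): its argument vanishes at ψ = 9/5, a square-root branch point, modulus 9/5.
The radius of convergence is the smallest modulus among the singular points: 1/10.


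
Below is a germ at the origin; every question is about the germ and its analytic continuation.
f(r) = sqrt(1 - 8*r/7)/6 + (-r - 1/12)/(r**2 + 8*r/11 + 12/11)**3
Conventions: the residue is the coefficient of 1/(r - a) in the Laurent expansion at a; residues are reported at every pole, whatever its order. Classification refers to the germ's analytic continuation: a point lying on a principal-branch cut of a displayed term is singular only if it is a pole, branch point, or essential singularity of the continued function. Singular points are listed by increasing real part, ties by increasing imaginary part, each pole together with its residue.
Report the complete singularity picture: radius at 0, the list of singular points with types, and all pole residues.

Denominator factor (r**2 + 8*r/11 + 12/11)^3: discriminant -464/121, complex-conjugate roots (-4/11) + ((2/11)*sqrt(29))*i and (-4/11) - ((2/11)*sqrt(29))*i; poles of order 3, moduli (2/11)*sqrt(33) and (2/11)*sqrt(33).
Branch term (1/6)*sqrt(1 - r/(7/8)): its argument vanishes at r = 7/8, a square-root branch point, modulus 7/8.
The radius of convergence is the smallest modulus among the singular points: 7/8.
The branch term is analytic at (-4/11) - ((2/11)*sqrt(29))*i and contributes nothing to the residue; only the rational part matters.
The factor r**2 + 8*r/11 + 12/11 splits as (r - a)(r - a') with a = (-4/11) - ((2/11)*sqrt(29))*i, a' = (-4/11) + ((2/11)*sqrt(29))*i. At the order-3 pole a set g(r) = (r - a)^3*(rational part) = [-r - 1/12] / (r - a')^3.
Order-3 pole: residue = g''(a)/2; g''((-4/11) - ((2/11)*sqrt(29))*i) = ((541717/24974336)*sqrt(29))*i, so the residue is ((541717/49948672)*sqrt(29))*i.
The branch term is analytic at (-4/11) + ((2/11)*sqrt(29))*i and contributes nothing to the residue; only the rational part matters.
The factor r**2 + 8*r/11 + 12/11 splits as (r - a)(r - a') with a = (-4/11) + ((2/11)*sqrt(29))*i, a' = (-4/11) - ((2/11)*sqrt(29))*i. At the order-3 pole a set g(r) = (r - a)^3*(rational part) = [-r - 1/12] / (r - a')^3.
Order-3 pole: residue = g''(a)/2; g''((-4/11) + ((2/11)*sqrt(29))*i) = -((541717/24974336)*sqrt(29))*i, so the residue is -((541717/49948672)*sqrt(29))*i.
List the singular points by increasing real part (a conjugate pair: the negative imaginary part first).

Radius of convergence at 0: 7/8.
At (-4/11) - ((2/11)*sqrt(29))*i: a pole of order 3; residue ((541717/49948672)*sqrt(29))*i.
At (-4/11) + ((2/11)*sqrt(29))*i: a pole of order 3; residue -((541717/49948672)*sqrt(29))*i.
At 7/8: an algebraic (square-root) branch point.


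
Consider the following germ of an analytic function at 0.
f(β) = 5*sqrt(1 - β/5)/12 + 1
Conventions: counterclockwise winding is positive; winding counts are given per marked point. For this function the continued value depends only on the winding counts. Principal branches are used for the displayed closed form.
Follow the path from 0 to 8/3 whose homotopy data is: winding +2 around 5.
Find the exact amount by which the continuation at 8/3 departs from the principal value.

The rational part is single-valued and drops out of the difference; each branch term changes only by its own monodromy.
(5/12)*sqrt(1 - β/(5)): winding +2 is even, the square root returns to the same sheet, contribution 0.
Summing the contributions at β = 8/3 gives 0.

Continued minus principal equals 0.


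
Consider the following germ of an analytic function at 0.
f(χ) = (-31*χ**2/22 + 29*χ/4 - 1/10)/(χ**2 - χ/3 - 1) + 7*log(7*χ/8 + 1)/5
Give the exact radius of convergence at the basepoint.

The radius of convergence is -1/6 + (1/6)*sqrt(37).

Denominator factor (χ**2 - χ/3 - 1): discriminant 37/9, real irrational roots 1/6 + (1/6)*sqrt(37) and 1/6 - (1/6)*sqrt(37); poles of order 1, moduli 1/6 + (1/6)*sqrt(37) and -1/6 + (1/6)*sqrt(37).
Branch term (7/5)*log(1 - χ/(-8/7)): its argument vanishes at χ = -8/7, a logarithmic branch point, modulus 8/7.
The radius of convergence is the smallest modulus among the singular points: -1/6 + (1/6)*sqrt(37).


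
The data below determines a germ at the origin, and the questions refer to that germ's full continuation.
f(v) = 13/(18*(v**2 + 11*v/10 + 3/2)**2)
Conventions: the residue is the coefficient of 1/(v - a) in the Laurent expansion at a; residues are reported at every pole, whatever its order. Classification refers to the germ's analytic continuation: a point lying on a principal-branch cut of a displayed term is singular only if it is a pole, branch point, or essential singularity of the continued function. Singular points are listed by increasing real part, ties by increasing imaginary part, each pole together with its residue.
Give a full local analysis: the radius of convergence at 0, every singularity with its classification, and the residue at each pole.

Radius of convergence at 0: (1/2)*sqrt(6).
At (-11/20) - ((1/20)*sqrt(479))*i: a pole of order 2; residue ((13000/2064969)*sqrt(479))*i.
At (-11/20) + ((1/20)*sqrt(479))*i: a pole of order 2; residue -((13000/2064969)*sqrt(479))*i.

Denominator factor (v**2 + 11*v/10 + 3/2)^2: discriminant -479/100, complex-conjugate roots (-11/20) + ((1/20)*sqrt(479))*i and (-11/20) - ((1/20)*sqrt(479))*i; poles of order 2, moduli (1/2)*sqrt(6) and (1/2)*sqrt(6).
The radius of convergence is the smallest modulus among the singular points: (1/2)*sqrt(6).
The factor v**2 + 11*v/10 + 3/2 splits as (v - a)(v - a') with a = (-11/20) - ((1/20)*sqrt(479))*i, a' = (-11/20) + ((1/20)*sqrt(479))*i. At the order-2 pole a set g(v) = (v - a)^2*f(v) = [13/18] / (v - a')^2.
Order-2 pole: residue = g'(a); g'((-11/20) - ((1/20)*sqrt(479))*i) = ((13000/2064969)*sqrt(479))*i, so the residue is ((13000/2064969)*sqrt(479))*i.
The factor v**2 + 11*v/10 + 3/2 splits as (v - a)(v - a') with a = (-11/20) + ((1/20)*sqrt(479))*i, a' = (-11/20) - ((1/20)*sqrt(479))*i. At the order-2 pole a set g(v) = (v - a)^2*f(v) = [13/18] / (v - a')^2.
Order-2 pole: residue = g'(a); g'((-11/20) + ((1/20)*sqrt(479))*i) = -((13000/2064969)*sqrt(479))*i, so the residue is -((13000/2064969)*sqrt(479))*i.
List the singular points by increasing real part (a conjugate pair: the negative imaginary part first).


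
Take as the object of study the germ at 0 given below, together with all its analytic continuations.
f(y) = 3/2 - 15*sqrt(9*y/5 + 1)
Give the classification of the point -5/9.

The point is an algebraic (square-root) branch point.

The term (-15)*sqrt(1 - y/(-5/9)) has argument 1 - -5/9/(-5/9) = 0 at -5/9: a square-root (algebraic, two-sheeted) branch point; the remaining terms are analytic or single-valued there.


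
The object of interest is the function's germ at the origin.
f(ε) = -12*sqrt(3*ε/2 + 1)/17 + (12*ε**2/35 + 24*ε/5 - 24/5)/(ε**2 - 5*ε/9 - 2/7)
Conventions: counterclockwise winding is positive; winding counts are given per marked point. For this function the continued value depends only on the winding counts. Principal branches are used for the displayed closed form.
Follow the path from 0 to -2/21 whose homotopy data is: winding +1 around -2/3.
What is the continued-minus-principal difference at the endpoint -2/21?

The rational part is single-valued and drops out of the difference; each branch term changes only by its own monodromy.
(-12/17)*sqrt(1 - ε/(-2/3)): winding +1 is odd, the square root flips sign, contributing -2*(-12/17)*sqrt(1 - (-2/21)/(-2/3)) = -2*(-12/17)*sqrt(6/7) = (24/119)*sqrt(42).
Summing the contributions at ε = -2/21 gives (24/119)*sqrt(42).

Continued minus principal equals (24/119)*sqrt(42).


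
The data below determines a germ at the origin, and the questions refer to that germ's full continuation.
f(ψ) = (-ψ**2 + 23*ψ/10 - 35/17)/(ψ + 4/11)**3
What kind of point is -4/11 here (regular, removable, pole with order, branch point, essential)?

The denominator factor ψ + 4/11 vanishes at -4/11 and appears to the power 3; the numerator there equals -31137/10285, nonzero, and no other factor vanishes.
Hence a pole whose order is the multiplicity, 3.

The point is a pole of order 3.


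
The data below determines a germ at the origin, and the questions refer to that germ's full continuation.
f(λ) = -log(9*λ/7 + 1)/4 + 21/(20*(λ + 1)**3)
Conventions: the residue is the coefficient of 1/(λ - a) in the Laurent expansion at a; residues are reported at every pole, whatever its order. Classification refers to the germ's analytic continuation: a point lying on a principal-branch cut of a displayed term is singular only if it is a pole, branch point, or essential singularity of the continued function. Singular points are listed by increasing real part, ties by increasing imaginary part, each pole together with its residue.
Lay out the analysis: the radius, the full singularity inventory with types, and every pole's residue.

Radius of convergence at 0: 7/9.
At -1: a pole of order 3; residue 0.
At -7/9: a logarithmic branch point.

Denominator factor (λ + 1)^3: pole of order 3 at -1, modulus 1.
Branch term (-1/4)*log(1 - λ/(-7/9)): its argument vanishes at λ = -7/9, a logarithmic branch point, modulus 7/9.
The radius of convergence is the smallest modulus among the singular points: 7/9.
The branch term is analytic at -1 and contributes nothing to the residue; only the rational part matters.
At the order-3 pole -1 set g(λ) = (λ - (-1))^3*(rational part) = 21/20.
Order-3 pole: residue = g''(a)/2; g''(-1) = 0, so the residue is 0.
List the singular points by increasing real part (a conjugate pair: the negative imaginary part first).


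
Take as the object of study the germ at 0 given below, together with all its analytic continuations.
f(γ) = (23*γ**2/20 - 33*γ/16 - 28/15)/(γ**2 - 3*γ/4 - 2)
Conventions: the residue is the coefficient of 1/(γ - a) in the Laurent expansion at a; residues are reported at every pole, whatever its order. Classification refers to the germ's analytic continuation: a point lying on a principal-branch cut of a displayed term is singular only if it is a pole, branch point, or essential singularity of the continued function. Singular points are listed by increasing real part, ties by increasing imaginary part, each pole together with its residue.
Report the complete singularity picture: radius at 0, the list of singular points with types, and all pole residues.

Denominator factor (γ**2 - 3*γ/4 - 2): discriminant 137/16, real irrational roots 3/8 + (1/8)*sqrt(137) and 3/8 - (1/8)*sqrt(137); poles of order 1, moduli 3/8 + (1/8)*sqrt(137) and -3/8 + (1/8)*sqrt(137).
The radius of convergence is the smallest modulus among the singular points: -3/8 + (1/8)*sqrt(137).
The factor γ**2 - 3*γ/4 - 2 splits as (γ - a)(γ - a') with a = 3/8 - (1/8)*sqrt(137), a' = 3/8 + (1/8)*sqrt(137). At the order-1 pole a set g(γ) = (γ - a)*f(γ) = [23*γ**2/20 - 33*γ/16 - 28/15] / (γ - a').
Simple pole: residue = g(a) at a = 3/8 - (1/8)*sqrt(137), which is -3/5 + (1/2055)*sqrt(137).
The factor γ**2 - 3*γ/4 - 2 splits as (γ - a)(γ - a') with a = 3/8 + (1/8)*sqrt(137), a' = 3/8 - (1/8)*sqrt(137). At the order-1 pole a set g(γ) = (γ - a)*f(γ) = [23*γ**2/20 - 33*γ/16 - 28/15] / (γ - a').
Simple pole: residue = g(a) at a = 3/8 + (1/8)*sqrt(137), which is -3/5 - (1/2055)*sqrt(137).
List the singular points by increasing real part (a conjugate pair: the negative imaginary part first).

Radius of convergence at 0: -3/8 + (1/8)*sqrt(137).
At 3/8 - (1/8)*sqrt(137): a pole of order 1; residue -3/5 + (1/2055)*sqrt(137).
At 3/8 + (1/8)*sqrt(137): a pole of order 1; residue -3/5 - (1/2055)*sqrt(137).


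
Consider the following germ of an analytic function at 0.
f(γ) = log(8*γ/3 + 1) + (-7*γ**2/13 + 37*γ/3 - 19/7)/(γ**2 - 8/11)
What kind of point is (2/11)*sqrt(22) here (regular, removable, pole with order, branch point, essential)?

The point is a pole of order 1.

The denominator factor γ**2 - 8/11 vanishes at (2/11)*sqrt(22) and appears to the power 1; the numerator there equals -3109/1001 + (74/33)*sqrt(22), nonzero, and no other factor vanishes.
The branch terms are analytic at this point.
Hence a pole whose order is the multiplicity, 1.


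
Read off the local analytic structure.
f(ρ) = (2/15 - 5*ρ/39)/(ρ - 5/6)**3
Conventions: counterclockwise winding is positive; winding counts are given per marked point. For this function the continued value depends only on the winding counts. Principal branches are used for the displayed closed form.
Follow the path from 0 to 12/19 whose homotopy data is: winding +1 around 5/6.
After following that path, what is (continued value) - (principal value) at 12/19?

Continued minus principal equals 0.

The function is rational, hence single-valued: continuing it around any pole returns the same value, so the difference is 0.


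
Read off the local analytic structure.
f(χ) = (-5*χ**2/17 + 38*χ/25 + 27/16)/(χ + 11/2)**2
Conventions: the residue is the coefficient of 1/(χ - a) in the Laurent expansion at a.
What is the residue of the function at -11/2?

At the order-2 pole -11/2 set g(χ) = (χ - (-11/2))^2*f(χ) = -5*χ**2/17 + 38*χ/25 + 27/16.
Order-2 pole: residue = g'(a); g'(-11/2) = 2021/425, so the residue is 2021/425.

The residue is 2021/425.


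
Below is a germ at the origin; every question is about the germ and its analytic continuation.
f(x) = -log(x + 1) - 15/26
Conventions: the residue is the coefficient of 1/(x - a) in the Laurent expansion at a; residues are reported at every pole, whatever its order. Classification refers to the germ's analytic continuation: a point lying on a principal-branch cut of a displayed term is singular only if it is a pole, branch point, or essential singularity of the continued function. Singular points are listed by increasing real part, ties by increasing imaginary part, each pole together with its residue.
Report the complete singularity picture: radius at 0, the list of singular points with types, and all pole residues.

Radius of convergence at 0: 1.
At -1: a logarithmic branch point.

Branch term (-1)*log(1 - x/(-1)): its argument vanishes at x = -1, a logarithmic branch point, modulus 1.
The radius of convergence is the smallest modulus among the singular points: 1.


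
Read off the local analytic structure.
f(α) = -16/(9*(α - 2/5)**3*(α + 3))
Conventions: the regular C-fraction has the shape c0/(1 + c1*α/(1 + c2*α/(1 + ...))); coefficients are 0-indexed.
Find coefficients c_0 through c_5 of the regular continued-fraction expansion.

The regular C-fraction coefficients are [250/27, -43/6, 195/86, -945/559, 11395/29484, -149825/120204].

Taylor coefficients (expand at 0): a_0 = 250/27, a_1 = 5375/81, a_2 = 79000/243, a_3 = 1951375/1458, a_4 = 87116375/17496, a_5 = 1819126625/104976.
c0 = a_0 = 250/27. Peel one level at a time: if S = 1 + c*α/S' with S'(0) = 1, then c is the α-coefficient of S and S' = c*α/(S - 1).
S_1 = c0/f = 1 + (-43/6)*α + (65/4)*α^2 + ...; c1 = -43/6.
S_2 = c1*α/(S_1 - 1) = 1 + (195/86)*α + (14175/3698)*α^2 + ...; c2 = 195/86.
S_3 = c2*α/(S_2 - 1) = 1 + (-945/559)*α + (1325/2028)*α^2 + ...; c3 = -945/559.
S_4 = c3*α/(S_3 - 1) = 1 + (11395/29484)*α + (2477875/5143824)*α^2 + ...; c4 = 11395/29484.
S_5 = c4*α/(S_4 - 1) = 1 + (-149825/120204)*α + ...; c5 = -149825/120204.


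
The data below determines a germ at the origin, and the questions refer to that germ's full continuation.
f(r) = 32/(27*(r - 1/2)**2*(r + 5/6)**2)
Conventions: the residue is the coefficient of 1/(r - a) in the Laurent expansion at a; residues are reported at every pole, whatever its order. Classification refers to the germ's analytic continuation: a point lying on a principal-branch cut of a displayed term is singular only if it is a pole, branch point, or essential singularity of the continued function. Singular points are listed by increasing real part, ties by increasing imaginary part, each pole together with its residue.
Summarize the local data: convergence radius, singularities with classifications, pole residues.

Denominator factor (r + 5/6)^2: pole of order 2 at -5/6, modulus 5/6.
Denominator factor (r - 1/2)^2: pole of order 2 at 1/2, modulus 1/2.
The radius of convergence is the smallest modulus among the singular points: 1/2.
At the order-2 pole -5/6 set g(r) = (r - (-5/6))^2*f(r) = 32/(27*(r - 1/2)**2).
Order-2 pole: residue = g'(a); g'(-5/6) = 1, so the residue is 1.
At the order-2 pole 1/2 set g(r) = (r - (1/2))^2*f(r) = 32/(27*(r + 5/6)**2).
Order-2 pole: residue = g'(a); g'(1/2) = -1, so the residue is -1.
List the singular points by increasing real part (a conjugate pair: the negative imaginary part first).

Radius of convergence at 0: 1/2.
At -5/6: a pole of order 2; residue 1.
At 1/2: a pole of order 2; residue -1.


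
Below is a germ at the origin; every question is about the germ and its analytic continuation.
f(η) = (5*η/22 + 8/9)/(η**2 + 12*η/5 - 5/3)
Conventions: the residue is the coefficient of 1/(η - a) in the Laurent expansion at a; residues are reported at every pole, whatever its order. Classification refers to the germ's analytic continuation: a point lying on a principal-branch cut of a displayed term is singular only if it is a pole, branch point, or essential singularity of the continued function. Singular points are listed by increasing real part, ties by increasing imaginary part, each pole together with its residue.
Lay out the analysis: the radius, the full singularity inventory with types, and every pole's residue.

Radius of convergence at 0: -6/5 + (1/15)*sqrt(699).
At -6/5 - (1/15)*sqrt(699): a pole of order 1; residue 5/44 - (305/46134)*sqrt(699).
At -6/5 + (1/15)*sqrt(699): a pole of order 1; residue 5/44 + (305/46134)*sqrt(699).

Denominator factor (η**2 + 12*η/5 - 5/3): discriminant 932/75, real irrational roots -6/5 + (1/15)*sqrt(699) and -6/5 - (1/15)*sqrt(699); poles of order 1, moduli -6/5 + (1/15)*sqrt(699) and 6/5 + (1/15)*sqrt(699).
The radius of convergence is the smallest modulus among the singular points: -6/5 + (1/15)*sqrt(699).
The factor η**2 + 12*η/5 - 5/3 splits as (η - a)(η - a') with a = -6/5 - (1/15)*sqrt(699), a' = -6/5 + (1/15)*sqrt(699). At the order-1 pole a set g(η) = (η - a)*f(η) = [5*η/22 + 8/9] / (η - a').
Simple pole: residue = g(a) at a = -6/5 - (1/15)*sqrt(699), which is 5/44 - (305/46134)*sqrt(699).
The factor η**2 + 12*η/5 - 5/3 splits as (η - a)(η - a') with a = -6/5 + (1/15)*sqrt(699), a' = -6/5 - (1/15)*sqrt(699). At the order-1 pole a set g(η) = (η - a)*f(η) = [5*η/22 + 8/9] / (η - a').
Simple pole: residue = g(a) at a = -6/5 + (1/15)*sqrt(699), which is 5/44 + (305/46134)*sqrt(699).
List the singular points by increasing real part (a conjugate pair: the negative imaginary part first).


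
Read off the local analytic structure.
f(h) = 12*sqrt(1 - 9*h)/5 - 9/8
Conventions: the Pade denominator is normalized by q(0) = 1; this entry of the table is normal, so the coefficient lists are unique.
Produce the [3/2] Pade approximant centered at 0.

The Pade approximant has numerator coefficients [51/40, -891/40, 59049/640, -2187/40]; denominator coefficients [1, -9, 243/16].

Taylor coefficients needed (expand at 0): a_0 = 51/40, a_1 = -54/5, a_2 = -243/10, a_3 = -2187/20, a_4 = -19683/32, a_5 = -1240029/320.
Write the denominator as Q(h) = 1 + q1*h + q2*h^2. Requiring Q*f - P = O(h^6) with deg P <= 3 kills the coefficients of h^4..h^5 in Q*f:
  h^4: a_4 + q1*a_3 + q2*a_2 = 0, i.e. -19683/32 + (-2187/20)*q1 + (-243/10)*q2 = 0.
  h^5: a_5 + q1*a_4 + q2*a_3 = 0, i.e. -1240029/320 + (-19683/32)*q1 + (-2187/20)*q2 = 0.
Solving this linear system: q1 = -9, q2 = 243/16.
The numerator is Q*f truncated at degree 3: P0 = a_0 = 51/40; P1 = a_1 + q1*a_0 = -891/40; P2 = a_2 + q1*a_1 + q2*a_0 = 59049/640; P3 = a_3 + q1*a_2 + q2*a_1 = -2187/40.


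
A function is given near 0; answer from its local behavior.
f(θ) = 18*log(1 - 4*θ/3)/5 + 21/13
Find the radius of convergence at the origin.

Branch term (18/5)*log(1 - θ/(3/4)): its argument vanishes at θ = 3/4, a logarithmic branch point, modulus 3/4.
The radius of convergence is the smallest modulus among the singular points: 3/4.

The radius of convergence is 3/4.


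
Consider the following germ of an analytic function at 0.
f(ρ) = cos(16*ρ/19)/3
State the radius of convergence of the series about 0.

The factor cos(16*ρ/19) is entire and contributes no finite singular point.
The polynomial part has no poles.
No finite singular points: the Taylor series at 0 converges everywhere.

The radius of convergence is infinite.


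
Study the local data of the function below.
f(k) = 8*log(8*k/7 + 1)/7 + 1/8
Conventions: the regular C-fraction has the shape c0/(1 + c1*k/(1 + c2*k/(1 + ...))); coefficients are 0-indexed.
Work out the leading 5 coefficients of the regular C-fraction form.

Taylor coefficients (expand at 0): a_0 = 1/8, a_1 = 64/49, a_2 = -256/343, a_3 = 4096/7203, a_4 = -8192/16807.
c0 = a_0 = 1/8. Peel one level at a time: if S = 1 + c*k/S' with S'(0) = 1, then c is the k-coefficient of S and S' = c*k/(S - 1).
S_1 = c0/f = 1 + (-512/49)*k + (276480/2401)*k^2 + ...; c1 = -512/49.
S_2 = c1*k/(S_1 - 1) = 1 + (540/49)*k + (-16/147)*k^2 + ...; c2 = 540/49.
S_3 = c2*k/(S_2 - 1) = 1 + (4/405)*k + (-6368/1148175)*k^2 + ...; c3 = 4/405.
S_4 = c3*k/(S_3 - 1) = 1 + (1592/2835)*k + ...; c4 = 1592/2835.

The regular C-fraction coefficients are [1/8, -512/49, 540/49, 4/405, 1592/2835].


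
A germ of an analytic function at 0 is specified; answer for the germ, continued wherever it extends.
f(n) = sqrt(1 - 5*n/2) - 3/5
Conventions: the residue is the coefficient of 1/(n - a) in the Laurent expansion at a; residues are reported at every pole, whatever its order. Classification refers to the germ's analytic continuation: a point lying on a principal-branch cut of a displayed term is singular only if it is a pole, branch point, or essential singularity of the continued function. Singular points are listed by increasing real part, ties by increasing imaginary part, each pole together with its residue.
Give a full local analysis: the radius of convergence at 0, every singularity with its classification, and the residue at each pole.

Radius of convergence at 0: 2/5.
At 2/5: an algebraic (square-root) branch point.

Branch term (1)*sqrt(1 - n/(2/5)): its argument vanishes at n = 2/5, a square-root branch point, modulus 2/5.
The radius of convergence is the smallest modulus among the singular points: 2/5.


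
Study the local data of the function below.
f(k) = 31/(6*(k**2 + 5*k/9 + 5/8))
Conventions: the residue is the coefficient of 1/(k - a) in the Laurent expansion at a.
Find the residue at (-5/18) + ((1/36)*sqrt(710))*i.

The residue is -((93/710)*sqrt(710))*i.

The factor k**2 + 5*k/9 + 5/8 splits as (k - a)(k - a') with a = (-5/18) + ((1/36)*sqrt(710))*i, a' = (-5/18) - ((1/36)*sqrt(710))*i. At the order-1 pole a set g(k) = (k - a)*f(k) = [31/6] / (k - a').
Simple pole: residue = g(a) at a = (-5/18) + ((1/36)*sqrt(710))*i, which is -((93/710)*sqrt(710))*i.


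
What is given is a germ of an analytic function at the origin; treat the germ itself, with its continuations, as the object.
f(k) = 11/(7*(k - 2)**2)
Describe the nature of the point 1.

Denominator factors: k - 2 = -1 at k = 1 — none vanishes.
So the germ continues analytically to 1.

The point is a regular point.


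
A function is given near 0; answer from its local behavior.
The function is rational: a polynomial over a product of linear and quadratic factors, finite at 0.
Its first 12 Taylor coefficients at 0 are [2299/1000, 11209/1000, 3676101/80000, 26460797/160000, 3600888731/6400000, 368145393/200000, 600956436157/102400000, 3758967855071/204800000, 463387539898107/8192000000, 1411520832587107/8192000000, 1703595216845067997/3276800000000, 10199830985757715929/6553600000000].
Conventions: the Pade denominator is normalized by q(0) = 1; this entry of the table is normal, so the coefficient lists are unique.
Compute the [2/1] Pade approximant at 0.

The Pade approximant has numerator coefficients [2299/1000, 1877117/639600, 13634343961/2430480000]; denominator coefficients [1, -2405527/668382].

Taylor coefficients needed (read off): a_0 = 2299/1000, a_1 = 11209/1000, a_2 = 3676101/80000, a_3 = 26460797/160000.
Write the denominator as Q(γ) = 1 + q1*γ. Requiring Q*f - P = O(γ^4) with deg P <= 2 kills the coefficients of γ^3..γ^3 in Q*f:
  γ^3: a_3 + q1*a_2 = 0, i.e. 26460797/160000 + (3676101/80000)*q1 = 0.
Solving this linear system: q1 = -2405527/668382.
The numerator is Q*f truncated at degree 2: P0 = a_0 = 2299/1000; P1 = a_1 + q1*a_0 = 1877117/639600; P2 = a_2 + q1*a_1 = 13634343961/2430480000.


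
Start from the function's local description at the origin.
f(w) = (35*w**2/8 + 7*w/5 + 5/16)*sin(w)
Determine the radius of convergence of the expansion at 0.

The factor sin(w) is entire and contributes no finite singular point.
The polynomial part has no poles.
No finite singular points: the Taylor series at 0 converges everywhere.

The radius of convergence is infinite.


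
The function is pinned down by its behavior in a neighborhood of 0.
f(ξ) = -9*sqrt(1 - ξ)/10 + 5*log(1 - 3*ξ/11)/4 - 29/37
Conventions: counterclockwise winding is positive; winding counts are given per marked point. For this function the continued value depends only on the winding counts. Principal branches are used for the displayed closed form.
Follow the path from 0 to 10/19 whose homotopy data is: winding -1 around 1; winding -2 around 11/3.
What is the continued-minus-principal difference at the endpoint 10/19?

The rational part is single-valued and drops out of the difference; each branch term changes only by its own monodromy.
(-9/10)*sqrt(1 - ξ/(1)): winding -1 is odd, the square root flips sign, contributing -2*(-9/10)*sqrt(1 - (10/19)/(1)) = -2*(-9/10)*sqrt(9/19) = (27/95)*sqrt(19).
(5/4)*log(1 - ξ/(11/3)): each positive loop around 11/3 adds 2*pi*i to the log, so winding -2 contributes (5/4)*(-2)*2*pi*i = -(5)*pi*i.
Summing the contributions at ξ = 10/19 gives ((27/95)*sqrt(19)) - ((5)*pi)*i.

Continued minus principal equals ((27/95)*sqrt(19)) - ((5)*pi)*i.


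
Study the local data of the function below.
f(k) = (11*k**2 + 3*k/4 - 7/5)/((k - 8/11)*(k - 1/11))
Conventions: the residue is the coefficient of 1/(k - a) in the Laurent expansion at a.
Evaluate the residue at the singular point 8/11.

At the order-1 pole 8/11 set g(k) = (k - (8/11))*f(k) = (11*k**2 + 3*k/4 - 7/5)/(k - 1/11).
Simple pole: residue = g(a) at a = 8/11, which is 39/5.

The residue is 39/5.


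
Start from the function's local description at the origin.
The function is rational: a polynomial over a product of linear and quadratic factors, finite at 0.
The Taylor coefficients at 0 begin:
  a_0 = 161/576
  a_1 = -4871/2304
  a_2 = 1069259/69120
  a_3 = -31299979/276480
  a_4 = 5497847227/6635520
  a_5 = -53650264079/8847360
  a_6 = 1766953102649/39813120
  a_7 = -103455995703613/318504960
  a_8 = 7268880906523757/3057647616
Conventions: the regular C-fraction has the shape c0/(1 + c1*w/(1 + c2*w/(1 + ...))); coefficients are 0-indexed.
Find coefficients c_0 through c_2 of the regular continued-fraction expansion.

The regular C-fraction coefficients are [161/576, 4871/644, -11598217/47053860].


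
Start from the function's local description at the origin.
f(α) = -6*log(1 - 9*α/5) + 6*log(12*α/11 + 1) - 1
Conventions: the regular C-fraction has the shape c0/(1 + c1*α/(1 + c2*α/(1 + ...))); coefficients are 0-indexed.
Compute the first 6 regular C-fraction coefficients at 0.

The regular C-fraction coefficients are [-1, 954/55, -177/10, -2809/71390, -11251/35695, -497193/281275].

Taylor coefficients (expand at 0): a_0 = -1, a_1 = 954/55, a_2 = 18603/3025, a_3 = 2372598/166375, a_4 = 249298803/18301250, a_5 = 61725002994/2516421875.
c0 = a_0 = -1. Peel one level at a time: if S = 1 + c*α/S' with S'(0) = 1, then c is the α-coefficient of S and S' = c*α/(S - 1).
S_1 = c0/f = 1 + (954/55)*α + (84429/275)*α^2 + ...; c1 = 954/55.
S_2 = c1*α/(S_1 - 1) = 1 + (-177/10)*α + (-8427/12100)*α^2 + ...; c2 = -177/10.
S_3 = c2*α/(S_2 - 1) = 1 + (-2809/71390)*α + (-31604059/2548266050)*α^2 + ...; c3 = -2809/71390.
S_4 = c3*α/(S_3 - 1) = 1 + (-11251/35695)*α + (-8427/15125)*α^2 + ...; c4 = -11251/35695.
S_5 = c4*α/(S_4 - 1) = 1 + (-497193/281275)*α + ...; c5 = -497193/281275.


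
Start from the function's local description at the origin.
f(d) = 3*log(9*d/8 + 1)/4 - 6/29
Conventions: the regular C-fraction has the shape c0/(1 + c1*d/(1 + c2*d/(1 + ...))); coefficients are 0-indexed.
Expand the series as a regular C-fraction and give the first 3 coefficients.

Taylor coefficients (expand at 0): a_0 = -6/29, a_1 = 27/32, a_2 = -243/512.
c0 = a_0 = -6/29. Peel one level at a time: if S = 1 + c*d/S' with S'(0) = 1, then c is the d-coefficient of S and S' = c*d/(S - 1).
S_1 = c0/f = 1 + (261/64)*d + (58725/4096)*d^2 + ...; c1 = 261/64.
S_2 = c1*d/(S_1 - 1) = 1 + (-225/64)*d + ...; c2 = -225/64.

The regular C-fraction coefficients are [-6/29, 261/64, -225/64].


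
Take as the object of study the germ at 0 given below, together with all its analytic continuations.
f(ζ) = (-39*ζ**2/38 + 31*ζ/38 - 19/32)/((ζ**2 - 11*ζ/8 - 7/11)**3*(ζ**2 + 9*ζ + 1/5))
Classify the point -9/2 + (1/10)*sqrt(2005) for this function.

The denominator factor ζ**2 + 9*ζ + 1/5 vanishes at -9/2 + (1/10)*sqrt(2005) and appears to the power 1; the numerator there equals -138701/3040 + (191/190)*sqrt(2005), nonzero, and no other factor vanishes.
Hence a pole whose order is the multiplicity, 1.

The point is a pole of order 1.


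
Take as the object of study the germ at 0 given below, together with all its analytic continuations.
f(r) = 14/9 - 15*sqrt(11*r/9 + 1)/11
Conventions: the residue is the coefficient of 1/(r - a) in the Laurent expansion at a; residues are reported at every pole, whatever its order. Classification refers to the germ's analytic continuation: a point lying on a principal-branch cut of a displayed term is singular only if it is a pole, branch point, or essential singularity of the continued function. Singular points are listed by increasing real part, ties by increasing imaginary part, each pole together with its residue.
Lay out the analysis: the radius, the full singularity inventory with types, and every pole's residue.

Radius of convergence at 0: 9/11.
At -9/11: an algebraic (square-root) branch point.

Branch term (-15/11)*sqrt(1 - r/(-9/11)): its argument vanishes at r = -9/11, a square-root branch point, modulus 9/11.
The radius of convergence is the smallest modulus among the singular points: 9/11.


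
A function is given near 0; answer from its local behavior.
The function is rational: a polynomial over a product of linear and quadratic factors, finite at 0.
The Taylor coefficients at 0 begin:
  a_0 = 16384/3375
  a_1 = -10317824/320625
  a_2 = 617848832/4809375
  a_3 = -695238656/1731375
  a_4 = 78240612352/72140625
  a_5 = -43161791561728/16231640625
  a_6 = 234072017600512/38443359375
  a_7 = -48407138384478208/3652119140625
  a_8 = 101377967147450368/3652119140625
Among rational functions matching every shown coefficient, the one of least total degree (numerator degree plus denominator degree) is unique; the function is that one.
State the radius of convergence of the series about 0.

No rational of total degree below 7 reproduces all 9 coefficients; solving the [1/6] Pade equations on them gives f(r) = (13*r/19 + 4)/((r + 5/8)**3*(r + 3/2)**3), whose expansion matches every shown term.
Denominator factor (r + 3/2)^3: pole of order 3 at -3/2, modulus 3/2.
Denominator factor (r + 5/8)^3: pole of order 3 at -5/8, modulus 5/8.
The radius of convergence is the smallest modulus among the singular points: 5/8.

The radius of convergence is 5/8.


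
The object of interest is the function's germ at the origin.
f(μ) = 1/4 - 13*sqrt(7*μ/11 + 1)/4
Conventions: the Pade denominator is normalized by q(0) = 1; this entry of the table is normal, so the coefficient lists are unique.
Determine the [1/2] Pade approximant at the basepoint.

The Pade approximant has numerator coefficients [-3, -2779/1672]; denominator coefficients [1, 175/836, -637/36784].

Taylor coefficients needed (expand at 0): a_0 = -3, a_1 = -91/88, a_2 = 637/3872, a_3 = -4459/85184.
Write the denominator as Q(μ) = 1 + q1*μ + q2*μ^2. Requiring Q*f - P = O(μ^4) with deg P <= 1 kills the coefficients of μ^2..μ^3 in Q*f:
  μ^2: a_2 + q1*a_1 + q2*a_0 = 0, i.e. 637/3872 + (-91/88)*q1 + (-3)*q2 = 0.
  μ^3: a_3 + q1*a_2 + q2*a_1 = 0, i.e. -4459/85184 + (637/3872)*q1 + (-91/88)*q2 = 0.
Solving this linear system: q1 = 175/836, q2 = -637/36784.
The numerator is Q*f truncated at degree 1: P0 = a_0 = -3; P1 = a_1 + q1*a_0 = -2779/1672.


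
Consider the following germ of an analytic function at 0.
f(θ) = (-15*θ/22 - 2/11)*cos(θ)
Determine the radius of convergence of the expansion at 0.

The radius of convergence is infinite.

The factor cos(θ) is entire and contributes no finite singular point.
The polynomial part has no poles.
No finite singular points: the Taylor series at 0 converges everywhere.


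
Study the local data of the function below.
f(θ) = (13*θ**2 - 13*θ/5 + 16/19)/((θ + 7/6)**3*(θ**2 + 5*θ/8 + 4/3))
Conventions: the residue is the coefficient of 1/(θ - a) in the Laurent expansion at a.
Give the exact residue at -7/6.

The residue is -2257989696/430638553.

At the order-3 pole -7/6 set g(θ) = (θ - (-7/6))^3*f(θ) = (13*θ**2 - 13*θ/5 + 16/19)/(θ**2 + 5*θ/8 + 4/3).
Order-3 pole: residue = g''(a)/2; g''(-7/6) = -4515979392/430638553, so the residue is -2257989696/430638553.


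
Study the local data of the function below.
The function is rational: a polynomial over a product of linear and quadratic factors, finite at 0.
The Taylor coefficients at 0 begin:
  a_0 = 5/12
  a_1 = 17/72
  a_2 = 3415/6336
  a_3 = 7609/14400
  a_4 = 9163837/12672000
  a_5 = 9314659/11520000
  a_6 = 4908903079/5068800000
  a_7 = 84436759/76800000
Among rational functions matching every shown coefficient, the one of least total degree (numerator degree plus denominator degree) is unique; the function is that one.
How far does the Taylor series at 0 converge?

The radius of convergence is -11/20 + (1/20)*sqrt(921).

No rational of total degree below 6 reproduces all 8 coefficients; solving the [2/4] Pade equations on them gives f(χ) = (-χ**2/22 - 8*χ/9 + 5/3)/(χ**2 + 11*χ/10 - 2)**2, whose expansion matches every shown term.
Denominator factor (χ**2 + 11*χ/10 - 2)^2: discriminant 921/100, real irrational roots -11/20 + (1/20)*sqrt(921) and -11/20 - (1/20)*sqrt(921); poles of order 2, moduli -11/20 + (1/20)*sqrt(921) and 11/20 + (1/20)*sqrt(921).
The radius of convergence is the smallest modulus among the singular points: -11/20 + (1/20)*sqrt(921).


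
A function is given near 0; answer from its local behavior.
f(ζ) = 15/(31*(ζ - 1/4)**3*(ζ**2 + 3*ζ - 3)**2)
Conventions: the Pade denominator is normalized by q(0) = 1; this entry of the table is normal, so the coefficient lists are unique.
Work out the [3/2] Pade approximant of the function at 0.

The Pade approximant has numerator coefficients [-320/93, -892240/64883, -222080/6417, -4323440/83421]; denominator coefficients [1, -83749/8372, 15811/598].

Taylor coefficients needed (expand at 0): a_0 = -320/93, a_1 = -4480/93, a_2 = -118720/279, a_3 = -94080/31, a_4 = -5331200/279, a_5 = -30943360/279.
Write the denominator as Q(ζ) = 1 + q1*ζ + q2*ζ^2. Requiring Q*f - P = O(ζ^6) with deg P <= 3 kills the coefficients of ζ^4..ζ^5 in Q*f:
  ζ^4: a_4 + q1*a_3 + q2*a_2 = 0, i.e. -5331200/279 + (-94080/31)*q1 + (-118720/279)*q2 = 0.
  ζ^5: a_5 + q1*a_4 + q2*a_3 = 0, i.e. -30943360/279 + (-5331200/279)*q1 + (-94080/31)*q2 = 0.
Solving this linear system: q1 = -83749/8372, q2 = 15811/598.
The numerator is Q*f truncated at degree 3: P0 = a_0 = -320/93; P1 = a_1 + q1*a_0 = -892240/64883; P2 = a_2 + q1*a_1 + q2*a_0 = -222080/6417; P3 = a_3 + q1*a_2 + q2*a_1 = -4323440/83421.


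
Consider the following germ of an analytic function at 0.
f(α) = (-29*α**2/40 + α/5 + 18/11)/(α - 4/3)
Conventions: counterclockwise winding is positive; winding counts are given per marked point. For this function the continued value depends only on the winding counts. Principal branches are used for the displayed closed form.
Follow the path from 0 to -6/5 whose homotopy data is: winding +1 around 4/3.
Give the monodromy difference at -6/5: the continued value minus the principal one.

The function is rational, hence single-valued: continuing it around any pole returns the same value, so the difference is 0.

Continued minus principal equals 0.
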